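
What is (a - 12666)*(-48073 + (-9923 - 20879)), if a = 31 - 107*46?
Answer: 1384808375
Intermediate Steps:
a = -4891 (a = 31 - 4922 = -4891)
(a - 12666)*(-48073 + (-9923 - 20879)) = (-4891 - 12666)*(-48073 + (-9923 - 20879)) = -17557*(-48073 - 30802) = -17557*(-78875) = 1384808375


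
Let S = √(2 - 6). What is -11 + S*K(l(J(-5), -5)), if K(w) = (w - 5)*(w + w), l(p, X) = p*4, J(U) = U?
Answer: -11 + 2000*I ≈ -11.0 + 2000.0*I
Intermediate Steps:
S = 2*I (S = √(-4) = 2*I ≈ 2.0*I)
l(p, X) = 4*p
K(w) = 2*w*(-5 + w) (K(w) = (-5 + w)*(2*w) = 2*w*(-5 + w))
-11 + S*K(l(J(-5), -5)) = -11 + (2*I)*(2*(4*(-5))*(-5 + 4*(-5))) = -11 + (2*I)*(2*(-20)*(-5 - 20)) = -11 + (2*I)*(2*(-20)*(-25)) = -11 + (2*I)*1000 = -11 + 2000*I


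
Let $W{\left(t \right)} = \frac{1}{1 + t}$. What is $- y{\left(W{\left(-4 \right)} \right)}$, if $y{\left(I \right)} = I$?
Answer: $\frac{1}{3} \approx 0.33333$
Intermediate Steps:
$- y{\left(W{\left(-4 \right)} \right)} = - \frac{1}{1 - 4} = - \frac{1}{-3} = \left(-1\right) \left(- \frac{1}{3}\right) = \frac{1}{3}$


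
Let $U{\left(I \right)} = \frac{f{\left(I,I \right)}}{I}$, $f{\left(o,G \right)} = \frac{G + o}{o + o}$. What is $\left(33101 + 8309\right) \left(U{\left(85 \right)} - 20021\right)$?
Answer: $- \frac{14094175088}{17} \approx -8.2907 \cdot 10^{8}$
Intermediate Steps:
$f{\left(o,G \right)} = \frac{G + o}{2 o}$
$U{\left(I \right)} = \frac{1}{I}$ ($U{\left(I \right)} = \frac{\frac{1}{2} \frac{1}{I} \left(I + I\right)}{I} = \frac{\frac{1}{2} \frac{1}{I} 2 I}{I} = 1 \frac{1}{I} = \frac{1}{I}$)
$\left(33101 + 8309\right) \left(U{\left(85 \right)} - 20021\right) = \left(33101 + 8309\right) \left(\frac{1}{85} - 20021\right) = 41410 \left(\frac{1}{85} - 20021\right) = 41410 \left(- \frac{1701784}{85}\right) = - \frac{14094175088}{17}$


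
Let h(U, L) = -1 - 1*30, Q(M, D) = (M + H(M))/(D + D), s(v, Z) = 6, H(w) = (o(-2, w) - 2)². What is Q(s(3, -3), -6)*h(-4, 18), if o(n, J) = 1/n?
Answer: 1519/48 ≈ 31.646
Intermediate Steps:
H(w) = 25/4 (H(w) = (1/(-2) - 2)² = (-½ - 2)² = (-5/2)² = 25/4)
Q(M, D) = (25/4 + M)/(2*D) (Q(M, D) = (M + 25/4)/(D + D) = (25/4 + M)/((2*D)) = (25/4 + M)*(1/(2*D)) = (25/4 + M)/(2*D))
h(U, L) = -31 (h(U, L) = -1 - 30 = -31)
Q(s(3, -3), -6)*h(-4, 18) = ((⅛)*(25 + 4*6)/(-6))*(-31) = ((⅛)*(-⅙)*(25 + 24))*(-31) = ((⅛)*(-⅙)*49)*(-31) = -49/48*(-31) = 1519/48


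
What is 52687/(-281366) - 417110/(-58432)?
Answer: 28570491369/4110194528 ≈ 6.9511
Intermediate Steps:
52687/(-281366) - 417110/(-58432) = 52687*(-1/281366) - 417110*(-1/58432) = -52687/281366 + 208555/29216 = 28570491369/4110194528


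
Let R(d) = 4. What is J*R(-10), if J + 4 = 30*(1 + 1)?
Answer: 224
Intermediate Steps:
J = 56 (J = -4 + 30*(1 + 1) = -4 + 30*2 = -4 + 60 = 56)
J*R(-10) = 56*4 = 224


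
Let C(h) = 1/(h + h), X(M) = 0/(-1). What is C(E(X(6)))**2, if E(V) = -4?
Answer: 1/64 ≈ 0.015625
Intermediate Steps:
X(M) = 0 (X(M) = 0*(-1) = 0)
C(h) = 1/(2*h)
C(E(X(6)))**2 = ((1/2)/(-4))**2 = ((1/2)*(-1/4))**2 = (-1/8)**2 = 1/64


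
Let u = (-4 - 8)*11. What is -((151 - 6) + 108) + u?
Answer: -385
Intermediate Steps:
u = -132 (u = -12*11 = -132)
-((151 - 6) + 108) + u = -((151 - 6) + 108) - 132 = -(145 + 108) - 132 = -1*253 - 132 = -253 - 132 = -385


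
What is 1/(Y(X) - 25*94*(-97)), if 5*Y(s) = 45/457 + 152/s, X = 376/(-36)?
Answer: 107395/24480379777 ≈ 4.3870e-6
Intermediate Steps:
X = -94/9 (X = 376*(-1/36) = -94/9 ≈ -10.444)
Y(s) = 9/457 + 152/(5*s) (Y(s) = (45/457 + 152/s)/5 = 9/457 + 152/(5*s))
1/(Y(X) - 25*94*(-97)) = 1/((69464 + 45*(-94/9))/(2285*(-94/9)) - 25*94*(-97)) = 1/((1/2285)*(-9/94)*(69464 - 470) - 2350*(-97)) = 1/((1/2285)*(-9/94)*68994 + 227950) = 1/(-310473/107395 + 227950) = 1/(24480379777/107395) = 107395/24480379777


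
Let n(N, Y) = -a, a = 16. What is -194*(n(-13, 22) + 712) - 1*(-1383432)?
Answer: 1248408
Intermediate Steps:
n(N, Y) = -16 (n(N, Y) = -1*16 = -16)
-194*(n(-13, 22) + 712) - 1*(-1383432) = -194*(-16 + 712) - 1*(-1383432) = -194*696 + 1383432 = -135024 + 1383432 = 1248408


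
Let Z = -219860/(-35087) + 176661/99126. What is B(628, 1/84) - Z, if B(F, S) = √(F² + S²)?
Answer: -3110260763/386448218 + √2782773505/84 ≈ 619.95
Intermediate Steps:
Z = 3110260763/386448218 (Z = -219860*(-1/35087) + 176661*(1/99126) = 219860/35087 + 19629/11014 = 3110260763/386448218 ≈ 8.0483)
B(628, 1/84) - Z = √(628² + (1/84)²) - 1*3110260763/386448218 = √(394384 + (1/84)²) - 3110260763/386448218 = √(394384 + 1/7056) - 3110260763/386448218 = √(2782773505/7056) - 3110260763/386448218 = √2782773505/84 - 3110260763/386448218 = -3110260763/386448218 + √2782773505/84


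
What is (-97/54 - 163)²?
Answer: 79192201/2916 ≈ 27158.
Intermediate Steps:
(-97/54 - 163)² = (-8899/54)² = 79192201/2916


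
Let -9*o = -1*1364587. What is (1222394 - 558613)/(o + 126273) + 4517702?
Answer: 11298977454917/2501044 ≈ 4.5177e+6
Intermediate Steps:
o = 1364587/9 (o = -(-1)*1364587/9 = -1/9*(-1364587) = 1364587/9 ≈ 1.5162e+5)
(1222394 - 558613)/(o + 126273) + 4517702 = (1222394 - 558613)/(1364587/9 + 126273) + 4517702 = 663781/(2501044/9) + 4517702 = 663781*(9/2501044) + 4517702 = 5974029/2501044 + 4517702 = 11298977454917/2501044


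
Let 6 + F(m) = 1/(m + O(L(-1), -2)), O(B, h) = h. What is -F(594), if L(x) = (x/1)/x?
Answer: 3551/592 ≈ 5.9983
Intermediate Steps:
L(x) = 1 (L(x) = (x*1)/x = x/x = 1)
F(m) = -6 + 1/(-2 + m) (F(m) = -6 + 1/(m - 2) = -6 + 1/(-2 + m))
-F(594) = -(13 - 6*594)/(-2 + 594) = -(13 - 3564)/592 = -(-3551)/592 = -1*(-3551/592) = 3551/592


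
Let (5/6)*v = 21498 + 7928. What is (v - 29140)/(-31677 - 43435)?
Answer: -3857/46945 ≈ -0.082160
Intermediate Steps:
v = 176556/5 (v = 6*(21498 + 7928)/5 = (6/5)*29426 = 176556/5 ≈ 35311.)
(v - 29140)/(-31677 - 43435) = (176556/5 - 29140)/(-31677 - 43435) = (30856/5)/(-75112) = (30856/5)*(-1/75112) = -3857/46945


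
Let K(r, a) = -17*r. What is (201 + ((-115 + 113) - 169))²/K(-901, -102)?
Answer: 900/15317 ≈ 0.058758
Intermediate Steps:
(201 + ((-115 + 113) - 169))²/K(-901, -102) = (201 + ((-115 + 113) - 169))²/((-17*(-901))) = (201 + (-2 - 169))²/15317 = (201 - 171)²*(1/15317) = 30²*(1/15317) = 900*(1/15317) = 900/15317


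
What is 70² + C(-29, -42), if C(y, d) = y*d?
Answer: 6118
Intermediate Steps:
C(y, d) = d*y
70² + C(-29, -42) = 70² - 42*(-29) = 4900 + 1218 = 6118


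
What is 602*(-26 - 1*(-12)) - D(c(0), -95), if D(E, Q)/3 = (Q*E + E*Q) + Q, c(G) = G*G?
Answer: -8143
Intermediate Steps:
c(G) = G²
D(E, Q) = 3*Q + 6*E*Q (D(E, Q) = 3*((Q*E + E*Q) + Q) = 3*((E*Q + E*Q) + Q) = 3*(2*E*Q + Q) = 3*(Q + 2*E*Q) = 3*Q + 6*E*Q)
602*(-26 - 1*(-12)) - D(c(0), -95) = 602*(-26 - 1*(-12)) - 3*(-95)*(1 + 2*0²) = 602*(-26 + 12) - 3*(-95)*(1 + 2*0) = 602*(-14) - 3*(-95)*(1 + 0) = -8428 - 3*(-95) = -8428 - 1*(-285) = -8428 + 285 = -8143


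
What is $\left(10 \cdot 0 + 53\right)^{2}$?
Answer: $2809$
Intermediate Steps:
$\left(10 \cdot 0 + 53\right)^{2} = \left(0 + 53\right)^{2} = 53^{2} = 2809$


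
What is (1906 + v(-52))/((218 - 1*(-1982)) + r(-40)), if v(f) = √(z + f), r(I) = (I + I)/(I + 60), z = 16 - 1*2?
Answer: 953/1098 + I*√38/2196 ≈ 0.86794 + 0.0028071*I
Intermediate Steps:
z = 14 (z = 16 - 2 = 14)
r(I) = 2*I/(60 + I) (r(I) = (2*I)/(60 + I) = 2*I/(60 + I))
v(f) = √(14 + f)
(1906 + v(-52))/((218 - 1*(-1982)) + r(-40)) = (1906 + √(14 - 52))/((218 - 1*(-1982)) + 2*(-40)/(60 - 40)) = (1906 + √(-38))/((218 + 1982) + 2*(-40)/20) = (1906 + I*√38)/(2200 + 2*(-40)*(1/20)) = (1906 + I*√38)/(2200 - 4) = (1906 + I*√38)/2196 = (1906 + I*√38)*(1/2196) = 953/1098 + I*√38/2196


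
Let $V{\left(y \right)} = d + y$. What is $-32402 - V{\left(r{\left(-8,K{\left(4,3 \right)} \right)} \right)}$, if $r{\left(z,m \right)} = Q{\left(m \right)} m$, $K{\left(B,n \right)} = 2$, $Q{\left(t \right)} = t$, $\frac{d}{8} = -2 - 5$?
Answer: $-32350$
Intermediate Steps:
$d = -56$ ($d = 8 \left(-2 - 5\right) = 8 \left(-7\right) = -56$)
$r{\left(z,m \right)} = m^{2}$ ($r{\left(z,m \right)} = m m = m^{2}$)
$V{\left(y \right)} = -56 + y$
$-32402 - V{\left(r{\left(-8,K{\left(4,3 \right)} \right)} \right)} = -32402 - \left(-56 + 2^{2}\right) = -32402 - \left(-56 + 4\right) = -32402 - -52 = -32402 + 52 = -32350$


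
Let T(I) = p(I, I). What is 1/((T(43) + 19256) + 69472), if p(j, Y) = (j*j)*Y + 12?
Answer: 1/168247 ≈ 5.9436e-6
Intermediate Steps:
p(j, Y) = 12 + Y*j**2 (p(j, Y) = j**2*Y + 12 = Y*j**2 + 12 = 12 + Y*j**2)
T(I) = 12 + I**3 (T(I) = 12 + I*I**2 = 12 + I**3)
1/((T(43) + 19256) + 69472) = 1/(((12 + 43**3) + 19256) + 69472) = 1/(((12 + 79507) + 19256) + 69472) = 1/((79519 + 19256) + 69472) = 1/(98775 + 69472) = 1/168247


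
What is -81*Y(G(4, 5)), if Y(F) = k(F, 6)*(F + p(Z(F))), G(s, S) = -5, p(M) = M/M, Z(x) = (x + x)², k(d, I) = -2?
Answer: -648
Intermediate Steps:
Z(x) = 4*x² (Z(x) = (2*x)² = 4*x²)
p(M) = 1
Y(F) = -2 - 2*F (Y(F) = -2*(F + 1) = -2*(1 + F) = -2 - 2*F)
-81*Y(G(4, 5)) = -81*(-2 - 2*(-5)) = -81*(-2 + 10) = -81*8 = -648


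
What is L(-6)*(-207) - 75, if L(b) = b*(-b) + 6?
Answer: 6135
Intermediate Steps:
L(b) = 6 - b**2 (L(b) = -b**2 + 6 = 6 - b**2)
L(-6)*(-207) - 75 = (6 - 1*(-6)**2)*(-207) - 75 = (6 - 1*36)*(-207) - 75 = (6 - 36)*(-207) - 75 = -30*(-207) - 75 = 6210 - 75 = 6135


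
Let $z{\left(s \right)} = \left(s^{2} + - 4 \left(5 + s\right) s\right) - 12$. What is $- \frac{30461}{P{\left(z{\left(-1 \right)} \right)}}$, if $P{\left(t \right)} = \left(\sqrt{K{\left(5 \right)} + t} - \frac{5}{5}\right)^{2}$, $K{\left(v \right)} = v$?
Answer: $- \frac{335071}{81} - \frac{60922 \sqrt{10}}{81} \approx -6515.1$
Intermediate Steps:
$z{\left(s \right)} = -12 + s^{2} + s \left(-20 - 4 s\right)$ ($z{\left(s \right)} = \left(s^{2} + \left(-20 - 4 s\right) s\right) - 12 = \left(s^{2} + s \left(-20 - 4 s\right)\right) - 12 = -12 + s^{2} + s \left(-20 - 4 s\right)$)
$P{\left(t \right)} = \left(-1 + \sqrt{5 + t}\right)^{2}$ ($P{\left(t \right)} = \left(\sqrt{5 + t} - \frac{5}{5}\right)^{2} = \left(\sqrt{5 + t} - 1\right)^{2} = \left(-1 + \sqrt{5 + t}\right)^{2}$)
$- \frac{30461}{P{\left(z{\left(-1 \right)} \right)}} = - \frac{30461}{\left(-1 + \sqrt{5 - \left(-8 + 3\right)}\right)^{2}} = - \frac{30461}{\left(-1 + \sqrt{5 - -5}\right)^{2}} = - \frac{30461}{\left(-1 + \sqrt{5 + 5}\right)^{2}} = - \frac{30461}{\left(-1 + \sqrt{10}\right)^{2}}$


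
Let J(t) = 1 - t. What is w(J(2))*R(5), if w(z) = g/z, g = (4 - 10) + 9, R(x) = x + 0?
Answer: -15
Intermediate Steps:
R(x) = x
g = 3 (g = -6 + 9 = 3)
w(z) = 3/z
w(J(2))*R(5) = (3/(1 - 1*2))*5 = (3/(1 - 2))*5 = (3/(-1))*5 = (3*(-1))*5 = -3*5 = -15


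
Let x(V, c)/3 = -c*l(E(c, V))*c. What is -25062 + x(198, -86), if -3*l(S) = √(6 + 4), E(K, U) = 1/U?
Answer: -25062 + 7396*√10 ≈ -1673.8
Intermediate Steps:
l(S) = -√10/3 (l(S) = -√(6 + 4)/3 = -√10/3)
x(V, c) = √10*c² (x(V, c) = 3*(-c*(-√10/3)*c) = 3*(-(-c*√10/3)*c) = 3*(-(-1)*√10*c²/3) = 3*(√10*c²/3) = √10*c²)
-25062 + x(198, -86) = -25062 + √10*(-86)² = -25062 + √10*7396 = -25062 + 7396*√10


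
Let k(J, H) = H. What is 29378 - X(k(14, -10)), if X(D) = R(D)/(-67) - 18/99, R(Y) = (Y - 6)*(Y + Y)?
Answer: 21655240/737 ≈ 29383.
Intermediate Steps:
R(Y) = 2*Y*(-6 + Y) (R(Y) = (-6 + Y)*(2*Y) = 2*Y*(-6 + Y))
X(D) = -2/11 - 2*D*(-6 + D)/67 (X(D) = (2*D*(-6 + D))/(-67) - 18/99 = (2*D*(-6 + D))*(-1/67) - 18*1/99 = -2*D*(-6 + D)/67 - 2/11 = -2/11 - 2*D*(-6 + D)/67)
29378 - X(k(14, -10)) = 29378 - (-2/11 - 2/67*(-10)*(-6 - 10)) = 29378 - (-2/11 - 2/67*(-10)*(-16)) = 29378 - (-2/11 - 320/67) = 29378 - 1*(-3654/737) = 29378 + 3654/737 = 21655240/737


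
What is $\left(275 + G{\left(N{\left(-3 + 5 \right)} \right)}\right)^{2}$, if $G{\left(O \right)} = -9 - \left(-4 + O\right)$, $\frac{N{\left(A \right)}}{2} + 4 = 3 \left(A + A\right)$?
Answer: $64516$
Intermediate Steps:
$N{\left(A \right)} = -8 + 12 A$ ($N{\left(A \right)} = -8 + 2 \cdot 3 \left(A + A\right) = -8 + 2 \cdot 3 \cdot 2 A = -8 + 2 \cdot 6 A = -8 + 12 A$)
$G{\left(O \right)} = -5 - O$
$\left(275 + G{\left(N{\left(-3 + 5 \right)} \right)}\right)^{2} = \left(275 - \left(-3 + 12 \left(-3 + 5\right)\right)\right)^{2} = \left(275 - \left(-3 + 24\right)\right)^{2} = \left(275 - 21\right)^{2} = 254^{2} = 64516$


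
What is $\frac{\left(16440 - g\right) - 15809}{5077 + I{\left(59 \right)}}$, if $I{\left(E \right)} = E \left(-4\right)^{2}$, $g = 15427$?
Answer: $- \frac{548}{223} \approx -2.4574$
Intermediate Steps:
$I{\left(E \right)} = 16 E$ ($I{\left(E \right)} = E 16 = 16 E$)
$\frac{\left(16440 - g\right) - 15809}{5077 + I{\left(59 \right)}} = \frac{\left(16440 - 15427\right) - 15809}{5077 + 16 \cdot 59} = \frac{\left(16440 - 15427\right) - 15809}{5077 + 944} = \frac{1013 - 15809}{6021} = \left(-14796\right) \frac{1}{6021} = - \frac{548}{223}$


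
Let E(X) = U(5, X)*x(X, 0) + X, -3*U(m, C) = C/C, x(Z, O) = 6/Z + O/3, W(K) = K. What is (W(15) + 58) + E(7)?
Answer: 558/7 ≈ 79.714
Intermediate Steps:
x(Z, O) = 6/Z + O/3 (x(Z, O) = 6/Z + O*(⅓) = 6/Z + O/3)
U(m, C) = -⅓ (U(m, C) = -C/(3*C) = -⅓*1 = -⅓)
E(X) = X - 2/X (E(X) = -(6/X + (⅓)*0)/3 + X = -(6/X + 0)/3 + X = -2/X + X = X - 2/X)
(W(15) + 58) + E(7) = (15 + 58) + (7 - 2/7) = 73 + (7 - 2*⅐) = 73 + (7 - 2/7) = 73 + 47/7 = 558/7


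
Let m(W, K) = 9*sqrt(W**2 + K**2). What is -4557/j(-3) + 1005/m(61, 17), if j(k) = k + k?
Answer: 1519/2 + 67*sqrt(4010)/2406 ≈ 761.26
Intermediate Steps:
m(W, K) = 9*sqrt(K**2 + W**2)
j(k) = 2*k
-4557/j(-3) + 1005/m(61, 17) = -4557/(2*(-3)) + 1005/((9*sqrt(17**2 + 61**2))) = -4557/(-6) + 1005/((9*sqrt(289 + 3721))) = -4557*(-1/6) + 1005/((9*sqrt(4010))) = 1519/2 + 1005*(sqrt(4010)/36090) = 1519/2 + 67*sqrt(4010)/2406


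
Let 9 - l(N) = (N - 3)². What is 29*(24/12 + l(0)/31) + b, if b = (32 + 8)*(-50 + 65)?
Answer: 658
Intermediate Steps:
l(N) = 9 - (-3 + N)² (l(N) = 9 - (N - 3)² = 9 - (-3 + N)²)
b = 600 (b = 40*15 = 600)
29*(24/12 + l(0)/31) + b = 29*(24/12 + (0*(6 - 1*0))/31) + 600 = 29*(24*(1/12) + (0*(6 + 0))*(1/31)) + 600 = 29*(2 + (0*6)*(1/31)) + 600 = 29*(2 + 0*(1/31)) + 600 = 29*(2 + 0) + 600 = 29*2 + 600 = 58 + 600 = 658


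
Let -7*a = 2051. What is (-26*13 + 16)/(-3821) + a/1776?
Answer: -547681/6786096 ≈ -0.080706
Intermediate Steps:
a = -293 (a = -⅐*2051 = -293)
(-26*13 + 16)/(-3821) + a/1776 = (-26*13 + 16)/(-3821) - 293/1776 = (-338 + 16)*(-1/3821) - 293*1/1776 = -322*(-1/3821) - 293/1776 = 322/3821 - 293/1776 = -547681/6786096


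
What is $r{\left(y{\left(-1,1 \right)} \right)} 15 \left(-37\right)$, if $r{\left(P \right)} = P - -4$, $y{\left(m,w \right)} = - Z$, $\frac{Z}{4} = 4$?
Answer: $6660$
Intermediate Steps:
$Z = 16$ ($Z = 4 \cdot 4 = 16$)
$y{\left(m,w \right)} = -16$ ($y{\left(m,w \right)} = \left(-1\right) 16 = -16$)
$r{\left(P \right)} = 4 + P$ ($r{\left(P \right)} = P + 4 = 4 + P$)
$r{\left(y{\left(-1,1 \right)} \right)} 15 \left(-37\right) = \left(4 - 16\right) 15 \left(-37\right) = \left(-12\right) 15 \left(-37\right) = \left(-180\right) \left(-37\right) = 6660$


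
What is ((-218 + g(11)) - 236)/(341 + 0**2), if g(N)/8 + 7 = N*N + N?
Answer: 546/341 ≈ 1.6012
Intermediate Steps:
g(N) = -56 + 8*N + 8*N**2 (g(N) = -56 + 8*(N*N + N) = -56 + 8*(N**2 + N) = -56 + 8*(N + N**2) = -56 + (8*N + 8*N**2) = -56 + 8*N + 8*N**2)
((-218 + g(11)) - 236)/(341 + 0**2) = ((-218 + (-56 + 8*11 + 8*11**2)) - 236)/(341 + 0**2) = ((-218 + (-56 + 88 + 8*121)) - 236)/(341 + 0) = ((-218 + (-56 + 88 + 968)) - 236)/341 = ((-218 + 1000) - 236)*(1/341) = (782 - 236)*(1/341) = 546*(1/341) = 546/341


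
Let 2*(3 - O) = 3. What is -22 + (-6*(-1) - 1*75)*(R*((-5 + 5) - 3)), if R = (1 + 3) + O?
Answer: 2233/2 ≈ 1116.5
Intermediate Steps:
O = 3/2 (O = 3 - ½*3 = 3 - 3/2 = 3/2 ≈ 1.5000)
R = 11/2 (R = (1 + 3) + 3/2 = 4 + 3/2 = 11/2 ≈ 5.5000)
-22 + (-6*(-1) - 1*75)*(R*((-5 + 5) - 3)) = -22 + (-6*(-1) - 1*75)*(11*((-5 + 5) - 3)/2) = -22 + (6 - 75)*(11*(0 - 3)/2) = -22 - 759*(-3)/2 = -22 - 69*(-33/2) = -22 + 2277/2 = 2233/2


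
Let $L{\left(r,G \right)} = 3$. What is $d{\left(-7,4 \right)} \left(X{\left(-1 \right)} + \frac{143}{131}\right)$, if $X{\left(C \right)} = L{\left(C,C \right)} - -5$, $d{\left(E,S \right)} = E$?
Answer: $- \frac{8337}{131} \approx -63.641$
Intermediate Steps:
$X{\left(C \right)} = 8$ ($X{\left(C \right)} = 3 - -5 = 3 + 5 = 8$)
$d{\left(-7,4 \right)} \left(X{\left(-1 \right)} + \frac{143}{131}\right) = - 7 \left(8 + \frac{143}{131}\right) = \left(-7\right) \frac{1191}{131} = - \frac{8337}{131}$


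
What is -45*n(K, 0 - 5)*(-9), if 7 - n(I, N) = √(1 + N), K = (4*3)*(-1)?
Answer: 2835 - 810*I ≈ 2835.0 - 810.0*I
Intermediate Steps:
K = -12 (K = 12*(-1) = -12)
n(I, N) = 7 - √(1 + N)
-45*n(K, 0 - 5)*(-9) = -45*(7 - √(1 + (0 - 5)))*(-9) = -45*(7 - √(1 - 5))*(-9) = -45*(7 - √(-4))*(-9) = -45*(7 - 2*I)*(-9) = (-315 + 90*I)*(-9) = 2835 - 810*I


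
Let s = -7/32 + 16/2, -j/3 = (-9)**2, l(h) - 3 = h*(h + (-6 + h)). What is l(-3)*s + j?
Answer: 1935/32 ≈ 60.469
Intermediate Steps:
l(h) = 3 + h*(-6 + 2*h) (l(h) = 3 + h*(h + (-6 + h)) = 3 + h*(-6 + 2*h))
j = -243 (j = -3*(-9)**2 = -3*81 = -243)
s = 249/32 (s = -7*1/32 + 16*(1/2) = -7/32 + 8 = 249/32 ≈ 7.7813)
l(-3)*s + j = (3 - 6*(-3) + 2*(-3)**2)*(249/32) - 243 = (3 + 18 + 2*9)*(249/32) - 243 = (3 + 18 + 18)*(249/32) - 243 = 39*(249/32) - 243 = 9711/32 - 243 = 1935/32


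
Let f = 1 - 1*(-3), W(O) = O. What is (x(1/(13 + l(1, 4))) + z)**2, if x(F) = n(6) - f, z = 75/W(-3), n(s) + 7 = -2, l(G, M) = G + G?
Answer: 1444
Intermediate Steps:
l(G, M) = 2*G
n(s) = -9 (n(s) = -7 - 2 = -9)
f = 4 (f = 1 + 3 = 4)
z = -25 (z = 75/(-3) = 75*(-1/3) = -25)
x(F) = -13 (x(F) = -9 - 1*4 = -9 - 4 = -13)
(x(1/(13 + l(1, 4))) + z)**2 = (-13 - 25)**2 = (-38)**2 = 1444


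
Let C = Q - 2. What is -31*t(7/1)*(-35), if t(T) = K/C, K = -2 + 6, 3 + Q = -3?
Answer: -1085/2 ≈ -542.50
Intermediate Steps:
Q = -6 (Q = -3 - 3 = -6)
K = 4
C = -8 (C = -6 - 2 = -8)
t(T) = -½ (t(T) = 4/(-8) = 4*(-⅛) = -½)
-31*t(7/1)*(-35) = -31*(-½)*(-35) = (31/2)*(-35) = -1085/2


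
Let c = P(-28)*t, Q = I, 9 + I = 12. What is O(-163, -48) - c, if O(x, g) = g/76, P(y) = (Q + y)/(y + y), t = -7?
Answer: 379/152 ≈ 2.4934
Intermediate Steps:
I = 3 (I = -9 + 12 = 3)
Q = 3
P(y) = (3 + y)/(2*y) (P(y) = (3 + y)/(y + y) = (3 + y)/((2*y)) = (3 + y)*(1/(2*y)) = (3 + y)/(2*y))
O(x, g) = g/76 (O(x, g) = g*(1/76) = g/76)
c = -25/8 (c = ((½)*(3 - 28)/(-28))*(-7) = ((½)*(-1/28)*(-25))*(-7) = (25/56)*(-7) = -25/8 ≈ -3.1250)
O(-163, -48) - c = (1/76)*(-48) - 1*(-25/8) = -12/19 + 25/8 = 379/152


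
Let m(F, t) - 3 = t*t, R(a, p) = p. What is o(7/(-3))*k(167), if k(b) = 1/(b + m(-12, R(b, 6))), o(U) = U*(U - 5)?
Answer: 77/927 ≈ 0.083064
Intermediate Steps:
o(U) = U*(-5 + U)
m(F, t) = 3 + t² (m(F, t) = 3 + t*t = 3 + t²)
k(b) = 1/(39 + b) (k(b) = 1/(b + (3 + 6²)) = 1/(b + (3 + 36)) = 1/(b + 39) = 1/(39 + b))
o(7/(-3))*k(167) = ((7/(-3))*(-5 + 7/(-3)))/(39 + 167) = ((7*(-⅓))*(-5 + 7*(-⅓)))/206 = -7*(-5 - 7/3)/3*(1/206) = -7/3*(-22/3)*(1/206) = (154/9)*(1/206) = 77/927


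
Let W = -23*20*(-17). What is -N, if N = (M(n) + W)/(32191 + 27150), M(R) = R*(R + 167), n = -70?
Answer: -1030/59341 ≈ -0.017357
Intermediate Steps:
M(R) = R*(167 + R)
W = 7820 (W = -460*(-17) = 7820)
N = 1030/59341 (N = (-70*(167 - 70) + 7820)/(32191 + 27150) = (-70*97 + 7820)/59341 = (-6790 + 7820)*(1/59341) = 1030*(1/59341) = 1030/59341 ≈ 0.017357)
-N = -1*1030/59341 = -1030/59341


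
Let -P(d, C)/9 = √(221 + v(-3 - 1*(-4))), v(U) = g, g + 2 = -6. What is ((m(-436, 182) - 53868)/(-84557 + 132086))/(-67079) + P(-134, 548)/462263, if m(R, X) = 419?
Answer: 53449/3188197791 - 9*√213/462263 ≈ -0.00026738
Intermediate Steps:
g = -8 (g = -2 - 6 = -8)
v(U) = -8
P(d, C) = -9*√213 (P(d, C) = -9*√(221 - 8) = -9*√213)
((m(-436, 182) - 53868)/(-84557 + 132086))/(-67079) + P(-134, 548)/462263 = ((419 - 53868)/(-84557 + 132086))/(-67079) - 9*√213/462263 = -53449/47529*(-1/67079) - 9*√213*(1/462263) = -53449*1/47529*(-1/67079) - 9*√213/462263 = -53449/47529*(-1/67079) - 9*√213/462263 = 53449/3188197791 - 9*√213/462263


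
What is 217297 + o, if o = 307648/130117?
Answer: 28274341397/130117 ≈ 2.1730e+5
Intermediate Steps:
o = 307648/130117 (o = 307648*(1/130117) = 307648/130117 ≈ 2.3644)
217297 + o = 217297 + 307648/130117 = 28274341397/130117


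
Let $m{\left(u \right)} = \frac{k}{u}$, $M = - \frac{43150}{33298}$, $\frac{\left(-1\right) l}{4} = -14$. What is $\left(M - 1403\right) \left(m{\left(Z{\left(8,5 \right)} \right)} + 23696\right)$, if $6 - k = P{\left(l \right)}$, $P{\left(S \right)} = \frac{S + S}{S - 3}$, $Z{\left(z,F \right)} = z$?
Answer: $- \frac{58726833392955}{1764794} \approx -3.3277 \cdot 10^{7}$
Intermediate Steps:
$l = 56$ ($l = \left(-4\right) \left(-14\right) = 56$)
$P{\left(S \right)} = \frac{2 S}{-3 + S}$
$k = \frac{206}{53}$ ($k = 6 - 2 \cdot 56 \frac{1}{-3 + 56} = 6 - 2 \cdot 56 \cdot \frac{1}{53} = 6 - \frac{112}{53} = \frac{206}{53} \approx 3.8868$)
$M = - \frac{21575}{16649}$ ($M = \left(-43150\right) \frac{1}{33298} = - \frac{21575}{16649} \approx -1.2959$)
$m{\left(u \right)} = \frac{206}{53 u}$
$\left(M - 1403\right) \left(m{\left(Z{\left(8,5 \right)} \right)} + 23696\right) = \left(- \frac{21575}{16649} - 1403\right) \left(\frac{206}{53 \cdot 8} + 23696\right) = - \frac{23380122 \left(\frac{206}{53} \cdot \frac{1}{8} + 23696\right)}{16649} = - \frac{23380122 \left(\frac{103}{212} + 23696\right)}{16649} = \left(- \frac{23380122}{16649}\right) \frac{5023655}{212} = - \frac{58726833392955}{1764794}$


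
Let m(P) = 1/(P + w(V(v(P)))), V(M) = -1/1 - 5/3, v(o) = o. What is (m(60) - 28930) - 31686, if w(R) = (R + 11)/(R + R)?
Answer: -56675944/935 ≈ -60616.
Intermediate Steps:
V(M) = -8/3 (V(M) = -1*1 - 5*1/3 = -1 - 5/3 = -8/3)
w(R) = (11 + R)/(2*R) (w(R) = (11 + R)/((2*R)) = (11 + R)*(1/(2*R)) = (11 + R)/(2*R))
m(P) = 1/(-25/16 + P) (m(P) = 1/(P + (11 - 8/3)/(2*(-8/3))) = 1/(P + (1/2)*(-3/8)*(25/3)) = 1/(P - 25/16) = 1/(-25/16 + P))
(m(60) - 28930) - 31686 = (16/(-25 + 16*60) - 28930) - 31686 = (16/(-25 + 960) - 28930) - 31686 = (16/935 - 28930) - 31686 = -27049534/935 - 31686 = -56675944/935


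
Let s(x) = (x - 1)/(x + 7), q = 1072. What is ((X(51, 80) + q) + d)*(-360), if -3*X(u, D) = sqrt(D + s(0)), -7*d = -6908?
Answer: -5188320/7 + 120*sqrt(3913)/7 ≈ -7.4012e+5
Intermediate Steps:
d = 6908/7 (d = -1/7*(-6908) = 6908/7 ≈ 986.86)
s(x) = (-1 + x)/(7 + x)
X(u, D) = -sqrt(-1/7 + D)/3 (X(u, D) = -sqrt(D + (-1 + 0)/(7 + 0))/3 = -sqrt(D - 1/7)/3 = -sqrt(-1/7 + D)/3)
((X(51, 80) + q) + d)*(-360) = ((-sqrt(-7 + 49*80)/21 + 1072) + 6908/7)*(-360) = ((-sqrt(-7 + 3920)/21 + 1072) + 6908/7)*(-360) = ((-sqrt(3913)/21 + 1072) + 6908/7)*(-360) = ((1072 - sqrt(3913)/21) + 6908/7)*(-360) = (14412/7 - sqrt(3913)/21)*(-360) = -5188320/7 + 120*sqrt(3913)/7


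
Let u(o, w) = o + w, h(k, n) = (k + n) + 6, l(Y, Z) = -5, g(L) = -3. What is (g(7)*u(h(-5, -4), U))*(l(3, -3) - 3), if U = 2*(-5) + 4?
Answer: -216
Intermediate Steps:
U = -6 (U = -10 + 4 = -6)
h(k, n) = 6 + k + n
(g(7)*u(h(-5, -4), U))*(l(3, -3) - 3) = (-3*((6 - 5 - 4) - 6))*(-5 - 3) = -3*(-3 - 6)*(-8) = -3*(-9)*(-8) = 27*(-8) = -216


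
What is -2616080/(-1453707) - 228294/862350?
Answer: 320684000357/208934038575 ≈ 1.5349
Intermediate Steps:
-2616080/(-1453707) - 228294/862350 = -2616080*(-1/1453707) - 228294*1/862350 = 2616080/1453707 - 38049/143725 = 320684000357/208934038575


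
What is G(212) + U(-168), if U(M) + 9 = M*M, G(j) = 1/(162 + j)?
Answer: 10552411/374 ≈ 28215.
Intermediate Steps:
U(M) = -9 + M² (U(M) = -9 + M*M = -9 + M²)
G(212) + U(-168) = 1/(162 + 212) + (-9 + (-168)²) = 1/374 + (-9 + 28224) = 1/374 + 28215 = 10552411/374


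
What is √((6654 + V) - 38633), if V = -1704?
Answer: I*√33683 ≈ 183.53*I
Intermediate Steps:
√((6654 + V) - 38633) = √((6654 - 1704) - 38633) = √(4950 - 38633) = √(-33683) = I*√33683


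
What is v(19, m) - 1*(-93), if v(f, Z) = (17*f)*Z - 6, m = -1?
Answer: -236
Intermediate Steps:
v(f, Z) = -6 + 17*Z*f (v(f, Z) = 17*Z*f - 6 = -6 + 17*Z*f)
v(19, m) - 1*(-93) = (-6 + 17*(-1)*19) - 1*(-93) = (-6 - 323) + 93 = -329 + 93 = -236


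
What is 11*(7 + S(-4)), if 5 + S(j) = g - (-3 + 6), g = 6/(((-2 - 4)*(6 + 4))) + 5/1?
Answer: 429/10 ≈ 42.900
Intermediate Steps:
g = 49/10 (g = 6/((-6*10)) + 5*1 = 6/(-60) + 5 = 6*(-1/60) + 5 = -⅒ + 5 = 49/10 ≈ 4.9000)
S(j) = -31/10 (S(j) = -5 + (49/10 - (-3 + 6)) = -5 + (49/10 - 1*3) = -5 + (49/10 - 3) = -5 + 19/10 = -31/10)
11*(7 + S(-4)) = 11*(7 - 31/10) = 11*(39/10) = 429/10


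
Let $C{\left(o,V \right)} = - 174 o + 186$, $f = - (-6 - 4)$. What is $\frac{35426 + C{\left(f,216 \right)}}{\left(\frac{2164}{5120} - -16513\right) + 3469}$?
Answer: $\frac{43356160}{25577501} \approx 1.6951$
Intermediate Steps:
$f = 10$ ($f = \left(-1\right) \left(-10\right) = 10$)
$C{\left(o,V \right)} = 186 - 174 o$
$\frac{35426 + C{\left(f,216 \right)}}{\left(\frac{2164}{5120} - -16513\right) + 3469} = \frac{35426 + \left(186 - 1740\right)}{\left(\frac{2164}{5120} - -16513\right) + 3469} = \frac{35426 + \left(186 - 1740\right)}{\left(2164 \cdot \frac{1}{5120} + 16513\right) + 3469} = \frac{35426 - 1554}{\left(\frac{541}{1280} + 16513\right) + 3469} = \frac{33872}{\frac{21137181}{1280} + 3469} = \frac{33872}{\frac{25577501}{1280}} = 33872 \cdot \frac{1280}{25577501} = \frac{43356160}{25577501}$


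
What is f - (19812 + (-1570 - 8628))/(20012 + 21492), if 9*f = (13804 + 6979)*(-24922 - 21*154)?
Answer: -12143367946559/186768 ≈ -6.5018e+7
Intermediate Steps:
f = -585166148/9 (f = ((13804 + 6979)*(-24922 - 21*154))/9 = (20783*(-24922 - 3234))/9 = (20783*(-28156))/9 = (⅑)*(-585166148) = -585166148/9 ≈ -6.5018e+7)
f - (19812 + (-1570 - 8628))/(20012 + 21492) = -585166148/9 - (19812 + (-1570 - 8628))/(20012 + 21492) = -585166148/9 - (19812 - 10198)/41504 = -585166148/9 - 9614/41504 = -585166148/9 - 1*4807/20752 = -585166148/9 - 4807/20752 = -12143367946559/186768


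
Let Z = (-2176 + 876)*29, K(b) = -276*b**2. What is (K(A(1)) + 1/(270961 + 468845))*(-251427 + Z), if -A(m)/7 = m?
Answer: 2892755055442561/739806 ≈ 3.9102e+9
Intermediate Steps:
A(m) = -7*m
Z = -37700 (Z = -1300*29 = -37700)
(K(A(1)) + 1/(270961 + 468845))*(-251427 + Z) = (-276*(-7*1)**2 + 1/(270961 + 468845))*(-251427 - 37700) = (-276*(-7)**2 + 1/739806)*(-289127) = (-276*49 + 1/739806)*(-289127) = (-13524 + 1/739806)*(-289127) = -10005136343/739806*(-289127) = 2892755055442561/739806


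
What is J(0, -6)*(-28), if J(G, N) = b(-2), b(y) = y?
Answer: 56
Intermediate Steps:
J(G, N) = -2
J(0, -6)*(-28) = -2*(-28) = 56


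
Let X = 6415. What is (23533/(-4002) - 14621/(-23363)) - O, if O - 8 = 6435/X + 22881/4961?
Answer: -11229709023937715/595115931537138 ≈ -18.870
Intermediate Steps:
O = 86660834/6364963 (O = 8 + (6435/6415 + 22881/4961) = 8 + (6435*(1/6415) + 22881*(1/4961)) = 8 + (1287/1283 + 22881/4961) = 8 + 35741130/6364963 = 86660834/6364963 ≈ 13.615)
(23533/(-4002) - 14621/(-23363)) - O = (23533/(-4002) - 14621/(-23363)) - 1*86660834/6364963 = (23533*(-1/4002) - 14621*(-1/23363)) - 86660834/6364963 = (-23533/4002 + 14621/23363) - 86660834/6364963 = -491288237/93498726 - 86660834/6364963 = -11229709023937715/595115931537138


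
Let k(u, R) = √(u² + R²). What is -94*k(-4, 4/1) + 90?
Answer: 90 - 376*√2 ≈ -441.74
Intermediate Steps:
k(u, R) = √(R² + u²)
-94*k(-4, 4/1) + 90 = -94*√((4/1)² + (-4)²) + 90 = -94*√((4*1)² + 16) + 90 = -94*√(4² + 16) + 90 = -94*√(16 + 16) + 90 = -376*√2 + 90 = 90 - 376*√2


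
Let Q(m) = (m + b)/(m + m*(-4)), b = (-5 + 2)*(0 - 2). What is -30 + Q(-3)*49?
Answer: -41/3 ≈ -13.667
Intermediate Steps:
b = 6 (b = -3*(-2) = 6)
Q(m) = -(6 + m)/(3*m) (Q(m) = (m + 6)/(m + m*(-4)) = (6 + m)/(m - 4*m) = (6 + m)/((-3*m)) = (6 + m)*(-1/(3*m)) = -(6 + m)/(3*m))
-30 + Q(-3)*49 = -30 + ((⅓)*(-6 - 1*(-3))/(-3))*49 = -30 + ((⅓)*(-⅓)*(-6 + 3))*49 = -30 + ((⅓)*(-⅓)*(-3))*49 = -30 + (⅓)*49 = -30 + 49/3 = -41/3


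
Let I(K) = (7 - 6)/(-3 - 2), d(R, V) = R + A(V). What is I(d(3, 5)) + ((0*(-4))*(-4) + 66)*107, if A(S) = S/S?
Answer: 35309/5 ≈ 7061.8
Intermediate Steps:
A(S) = 1
d(R, V) = 1 + R (d(R, V) = R + 1 = 1 + R)
I(K) = -⅕ (I(K) = 1/(-5) = 1*(-⅕) = -⅕)
I(d(3, 5)) + ((0*(-4))*(-4) + 66)*107 = -⅕ + ((0*(-4))*(-4) + 66)*107 = -⅕ + (0*(-4) + 66)*107 = -⅕ + (0 + 66)*107 = -⅕ + 66*107 = -⅕ + 7062 = 35309/5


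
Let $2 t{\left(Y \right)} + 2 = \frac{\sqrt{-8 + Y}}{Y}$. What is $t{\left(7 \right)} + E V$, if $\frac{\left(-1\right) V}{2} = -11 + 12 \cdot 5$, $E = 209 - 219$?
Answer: $979 + \frac{i}{14} \approx 979.0 + 0.071429 i$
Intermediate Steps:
$t{\left(Y \right)} = -1 + \frac{\sqrt{-8 + Y}}{2 Y}$ ($t{\left(Y \right)} = -1 + \frac{\sqrt{-8 + Y} \frac{1}{Y}}{2} = -1 + \frac{\frac{1}{Y} \sqrt{-8 + Y}}{2} = -1 + \frac{\sqrt{-8 + Y}}{2 Y}$)
$E = -10$ ($E = 209 - 219 = -10$)
$V = -98$ ($V = - 2 \left(-11 + 12 \cdot 5\right) = - 2 \left(-11 + 60\right) = \left(-2\right) 49 = -98$)
$t{\left(7 \right)} + E V = \frac{\frac{\sqrt{-8 + 7}}{2} - 7}{7} - -980 = \frac{\frac{\sqrt{-1}}{2} - 7}{7} + 980 = \frac{\frac{i}{2} - 7}{7} + 980 = \frac{-7 + \frac{i}{2}}{7} + 980 = \left(-1 + \frac{i}{14}\right) + 980 = 979 + \frac{i}{14}$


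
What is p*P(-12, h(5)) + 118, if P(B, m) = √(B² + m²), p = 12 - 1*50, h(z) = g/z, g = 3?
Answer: 118 - 114*√401/5 ≈ -338.57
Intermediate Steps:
h(z) = 3/z
p = -38 (p = 12 - 50 = -38)
p*P(-12, h(5)) + 118 = -38*√((-12)² + (3/5)²) + 118 = -38*√(144 + (3*(⅕))²) + 118 = -38*√(144 + (⅗)²) + 118 = -38*√(144 + 9/25) + 118 = -114*√401/5 + 118 = 118 - 114*√401/5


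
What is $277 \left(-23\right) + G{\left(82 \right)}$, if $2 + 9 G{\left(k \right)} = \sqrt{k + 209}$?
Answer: $- \frac{57341}{9} + \frac{\sqrt{291}}{9} \approx -6369.3$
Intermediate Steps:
$G{\left(k \right)} = - \frac{2}{9} + \frac{\sqrt{209 + k}}{9}$ ($G{\left(k \right)} = - \frac{2}{9} + \frac{\sqrt{k + 209}}{9} = - \frac{2}{9} + \frac{\sqrt{209 + k}}{9}$)
$277 \left(-23\right) + G{\left(82 \right)} = 277 \left(-23\right) - \left(\frac{2}{9} - \frac{\sqrt{209 + 82}}{9}\right) = -6371 - \left(\frac{2}{9} - \frac{\sqrt{291}}{9}\right) = - \frac{57341}{9} + \frac{\sqrt{291}}{9}$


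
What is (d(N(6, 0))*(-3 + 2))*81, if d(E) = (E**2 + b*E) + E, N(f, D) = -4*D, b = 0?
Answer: 0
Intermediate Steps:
d(E) = E + E**2 (d(E) = (E**2 + 0*E) + E = (E**2 + 0) + E = E**2 + E = E + E**2)
(d(N(6, 0))*(-3 + 2))*81 = (((-4*0)*(1 - 4*0))*(-3 + 2))*81 = ((0*(1 + 0))*(-1))*81 = ((0*1)*(-1))*81 = (0*(-1))*81 = 0*81 = 0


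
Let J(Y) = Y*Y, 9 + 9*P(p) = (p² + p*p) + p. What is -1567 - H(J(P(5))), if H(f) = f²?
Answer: -14758543/6561 ≈ -2249.4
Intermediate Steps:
P(p) = -1 + p/9 + 2*p²/9 (P(p) = -1 + ((p² + p*p) + p)/9 = -1 + ((p² + p²) + p)/9 = -1 + (2*p² + p)/9 = -1 + (p + 2*p²)/9 = -1 + (p/9 + 2*p²/9) = -1 + p/9 + 2*p²/9)
J(Y) = Y²
-1567 - H(J(P(5))) = -1567 - ((-1 + (⅑)*5 + (2/9)*5²)²)² = -1567 - ((-1 + 5/9 + (2/9)*25)²)² = -1567 - ((-1 + 5/9 + 50/9)²)² = -1567 - ((46/9)²)² = -1567 - (2116/81)² = -1567 - 1*4477456/6561 = -1567 - 4477456/6561 = -14758543/6561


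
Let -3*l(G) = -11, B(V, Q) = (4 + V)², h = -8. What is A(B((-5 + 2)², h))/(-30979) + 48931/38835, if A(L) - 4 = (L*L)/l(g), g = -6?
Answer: 13344959894/13233764115 ≈ 1.0084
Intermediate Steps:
l(G) = 11/3 (l(G) = -⅓*(-11) = 11/3)
A(L) = 4 + 3*L²/11 (A(L) = 4 + (L*L)/(11/3) = 4 + L²*(3/11) = 4 + 3*L²/11)
A(B((-5 + 2)², h))/(-30979) + 48931/38835 = (4 + 3*((4 + (-5 + 2)²)²)²/11)/(-30979) + 48931/38835 = (4 + 3*((4 + (-3)²)²)²/11)*(-1/30979) + 48931*(1/38835) = (4 + 3*((4 + 9)²)²/11)*(-1/30979) + 48931/38835 = (4 + 3*(13²)²/11)*(-1/30979) + 48931/38835 = (4 + (3/11)*169²)*(-1/30979) + 48931/38835 = (4 + (3/11)*28561)*(-1/30979) + 48931/38835 = (4 + 85683/11)*(-1/30979) + 48931/38835 = (85727/11)*(-1/30979) + 48931/38835 = -85727/340769 + 48931/38835 = 13344959894/13233764115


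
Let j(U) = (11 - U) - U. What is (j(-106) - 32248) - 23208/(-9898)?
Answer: -158480121/4949 ≈ -32023.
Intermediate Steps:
j(U) = 11 - 2*U
(j(-106) - 32248) - 23208/(-9898) = ((11 - 2*(-106)) - 32248) - 23208/(-9898) = ((11 + 212) - 32248) - 23208*(-1/9898) = (223 - 32248) + 11604/4949 = -32025 + 11604/4949 = -158480121/4949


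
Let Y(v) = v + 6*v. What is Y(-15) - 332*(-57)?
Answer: 18819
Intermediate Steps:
Y(v) = 7*v
Y(-15) - 332*(-57) = 7*(-15) - 332*(-57) = -105 + 18924 = 18819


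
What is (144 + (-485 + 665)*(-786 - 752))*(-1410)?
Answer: 390141360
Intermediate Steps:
(144 + (-485 + 665)*(-786 - 752))*(-1410) = (144 + 180*(-1538))*(-1410) = (144 - 276840)*(-1410) = -276696*(-1410) = 390141360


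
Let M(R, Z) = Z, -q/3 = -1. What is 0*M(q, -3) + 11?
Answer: 11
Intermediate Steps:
q = 3 (q = -3*(-1) = 3)
0*M(q, -3) + 11 = 0*(-3) + 11 = 0 + 11 = 11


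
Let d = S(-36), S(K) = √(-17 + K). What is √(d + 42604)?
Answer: √(42604 + I*√53) ≈ 206.41 + 0.018*I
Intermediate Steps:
d = I*√53 (d = √(-17 - 36) = √(-53) = I*√53 ≈ 7.2801*I)
√(d + 42604) = √(I*√53 + 42604) = √(42604 + I*√53)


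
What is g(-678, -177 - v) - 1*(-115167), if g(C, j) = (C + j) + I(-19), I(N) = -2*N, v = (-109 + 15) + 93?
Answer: 114351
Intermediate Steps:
v = -1 (v = -94 + 93 = -1)
g(C, j) = 38 + C + j (g(C, j) = (C + j) - 2*(-19) = (C + j) + 38 = 38 + C + j)
g(-678, -177 - v) - 1*(-115167) = (38 - 678 + (-177 - 1*(-1))) - 1*(-115167) = (38 - 678 + (-177 + 1)) + 115167 = (38 - 678 - 176) + 115167 = -816 + 115167 = 114351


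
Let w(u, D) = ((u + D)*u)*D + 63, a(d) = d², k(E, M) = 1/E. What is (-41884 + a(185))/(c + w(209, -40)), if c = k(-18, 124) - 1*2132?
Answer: 137862/25468363 ≈ 0.0054131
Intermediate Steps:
w(u, D) = 63 + D*u*(D + u) (w(u, D) = ((D + u)*u)*D + 63 = (u*(D + u))*D + 63 = D*u*(D + u) + 63 = 63 + D*u*(D + u))
c = -38377/18 (c = 1/(-18) - 1*2132 = -1/18 - 2132 = -38377/18 ≈ -2132.1)
(-41884 + a(185))/(c + w(209, -40)) = (-41884 + 185²)/(-38377/18 + (63 - 40*209² + 209*(-40)²)) = (-41884 + 34225)/(-38377/18 + (63 - 40*43681 + 209*1600)) = -7659/(-38377/18 + (63 - 1747240 + 334400)) = -7659/(-38377/18 - 1412777) = -7659/(-25468363/18) = -7659*(-18/25468363) = 137862/25468363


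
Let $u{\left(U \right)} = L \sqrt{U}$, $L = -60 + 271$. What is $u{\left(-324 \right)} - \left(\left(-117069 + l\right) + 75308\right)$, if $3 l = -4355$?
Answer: $\frac{129638}{3} + 3798 i \approx 43213.0 + 3798.0 i$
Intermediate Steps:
$l = - \frac{4355}{3}$ ($l = \frac{1}{3} \left(-4355\right) = - \frac{4355}{3} \approx -1451.7$)
$L = 211$
$u{\left(U \right)} = 211 \sqrt{U}$
$u{\left(-324 \right)} - \left(\left(-117069 + l\right) + 75308\right) = 211 \sqrt{-324} - \left(\left(-117069 - \frac{4355}{3}\right) + 75308\right) = 211 \cdot 18 i - \left(- \frac{355562}{3} + 75308\right) = 3798 i - - \frac{129638}{3} = 3798 i + \frac{129638}{3} = \frac{129638}{3} + 3798 i$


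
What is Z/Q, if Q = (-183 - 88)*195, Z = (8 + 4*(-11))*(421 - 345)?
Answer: 912/17615 ≈ 0.051774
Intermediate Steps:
Z = -2736 (Z = (8 - 44)*76 = -36*76 = -2736)
Q = -52845 (Q = -271*195 = -52845)
Z/Q = -2736/(-52845) = -2736*(-1/52845) = 912/17615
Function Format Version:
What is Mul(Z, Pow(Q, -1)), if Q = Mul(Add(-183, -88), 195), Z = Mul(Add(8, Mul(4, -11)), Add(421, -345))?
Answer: Rational(912, 17615) ≈ 0.051774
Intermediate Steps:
Z = -2736 (Z = Mul(Add(8, -44), 76) = Mul(-36, 76) = -2736)
Q = -52845 (Q = Mul(-271, 195) = -52845)
Mul(Z, Pow(Q, -1)) = Mul(-2736, Pow(-52845, -1)) = Mul(-2736, Rational(-1, 52845)) = Rational(912, 17615)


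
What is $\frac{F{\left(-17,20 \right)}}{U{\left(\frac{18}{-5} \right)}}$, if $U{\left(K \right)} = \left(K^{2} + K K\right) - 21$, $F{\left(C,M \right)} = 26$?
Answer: $\frac{650}{123} \approx 5.2846$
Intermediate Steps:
$U{\left(K \right)} = -21 + 2 K^{2}$ ($U{\left(K \right)} = \left(K^{2} + K^{2}\right) - 21 = 2 K^{2} - 21 = -21 + 2 K^{2}$)
$\frac{F{\left(-17,20 \right)}}{U{\left(\frac{18}{-5} \right)}} = \frac{26}{-21 + 2 \left(\frac{18}{-5}\right)^{2}} = \frac{26}{-21 + 2 \left(18 \left(- \frac{1}{5}\right)\right)^{2}} = \frac{26}{-21 + 2 \left(- \frac{18}{5}\right)^{2}} = \frac{26}{-21 + 2 \cdot \frac{324}{25}} = \frac{26}{-21 + \frac{648}{25}} = \frac{26}{\frac{123}{25}} = 26 \cdot \frac{25}{123} = \frac{650}{123}$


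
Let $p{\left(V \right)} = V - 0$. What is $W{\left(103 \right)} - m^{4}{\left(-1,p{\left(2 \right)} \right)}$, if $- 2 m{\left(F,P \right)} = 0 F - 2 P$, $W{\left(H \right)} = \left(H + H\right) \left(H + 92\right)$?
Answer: $40154$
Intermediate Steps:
$W{\left(H \right)} = 2 H \left(92 + H\right)$
$p{\left(V \right)} = V$ ($p{\left(V \right)} = V + 0 = V$)
$m{\left(F,P \right)} = P$ ($m{\left(F,P \right)} = - \frac{0 F - 2 P}{2} = - \frac{0 - 2 P}{2} = - \frac{\left(-2\right) P}{2} = P$)
$W{\left(103 \right)} - m^{4}{\left(-1,p{\left(2 \right)} \right)} = 2 \cdot 103 \left(92 + 103\right) - 2^{4} = 2 \cdot 103 \cdot 195 - 16 = 40170 - 16 = 40154$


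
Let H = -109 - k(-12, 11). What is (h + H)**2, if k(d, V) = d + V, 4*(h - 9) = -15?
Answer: 168921/16 ≈ 10558.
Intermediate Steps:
h = 21/4 (h = 9 + (1/4)*(-15) = 9 - 15/4 = 21/4 ≈ 5.2500)
k(d, V) = V + d
H = -108 (H = -109 - (11 - 12) = -109 - 1*(-1) = -109 + 1 = -108)
(h + H)**2 = (21/4 - 108)**2 = (-411/4)**2 = 168921/16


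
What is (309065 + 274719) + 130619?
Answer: 714403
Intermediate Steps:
(309065 + 274719) + 130619 = 583784 + 130619 = 714403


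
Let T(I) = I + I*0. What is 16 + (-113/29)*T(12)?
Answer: -892/29 ≈ -30.759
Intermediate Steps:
T(I) = I (T(I) = I + 0 = I)
16 + (-113/29)*T(12) = 16 - 113/29*12 = 16 - 1356/29 = -892/29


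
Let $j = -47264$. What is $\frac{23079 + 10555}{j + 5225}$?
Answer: $- \frac{33634}{42039} \approx -0.80007$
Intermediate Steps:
$\frac{23079 + 10555}{j + 5225} = \frac{23079 + 10555}{-47264 + 5225} = \frac{33634}{-42039} = 33634 \left(- \frac{1}{42039}\right) = - \frac{33634}{42039}$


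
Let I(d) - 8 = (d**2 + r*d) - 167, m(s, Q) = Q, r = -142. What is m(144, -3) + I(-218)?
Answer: 78318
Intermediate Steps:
I(d) = -159 + d**2 - 142*d (I(d) = 8 + ((d**2 - 142*d) - 167) = 8 + (-167 + d**2 - 142*d) = -159 + d**2 - 142*d)
m(144, -3) + I(-218) = -3 + (-159 + (-218)**2 - 142*(-218)) = -3 + (-159 + 47524 + 30956) = -3 + 78321 = 78318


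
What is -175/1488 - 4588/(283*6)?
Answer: -395783/140368 ≈ -2.8196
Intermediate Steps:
-175/1488 - 4588/(283*6) = -175*1/1488 - 4588/1698 = -175/1488 - 4588*1/1698 = -175/1488 - 2294/849 = -395783/140368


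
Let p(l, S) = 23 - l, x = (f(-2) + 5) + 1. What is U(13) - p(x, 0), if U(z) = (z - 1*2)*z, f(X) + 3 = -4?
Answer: 119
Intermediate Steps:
f(X) = -7 (f(X) = -3 - 4 = -7)
U(z) = z*(-2 + z) (U(z) = (z - 2)*z = (-2 + z)*z = z*(-2 + z))
x = -1 (x = (-7 + 5) + 1 = -2 + 1 = -1)
U(13) - p(x, 0) = 13*(-2 + 13) - (23 - 1*(-1)) = 13*11 - (23 + 1) = 143 - 1*24 = 143 - 24 = 119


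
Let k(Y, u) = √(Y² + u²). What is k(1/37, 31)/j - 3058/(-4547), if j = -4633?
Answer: 3058/4547 - √1315610/171421 ≈ 0.66584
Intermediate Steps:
k(1/37, 31)/j - 3058/(-4547) = √((1/37)² + 31²)/(-4633) - 3058/(-4547) = √((1/37)² + 961)*(-1/4633) - 3058*(-1/4547) = √(1/1369 + 961)*(-1/4633) + 3058/4547 = √(1315610/1369)*(-1/4633) + 3058/4547 = (√1315610/37)*(-1/4633) + 3058/4547 = -√1315610/171421 + 3058/4547 = 3058/4547 - √1315610/171421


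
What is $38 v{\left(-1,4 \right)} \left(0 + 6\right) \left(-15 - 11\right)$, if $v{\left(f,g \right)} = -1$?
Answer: $5928$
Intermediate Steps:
$38 v{\left(-1,4 \right)} \left(0 + 6\right) \left(-15 - 11\right) = 38 \left(-1\right) \left(0 + 6\right) \left(-15 - 11\right) = - 38 \cdot 6 \left(-26\right) = \left(-38\right) \left(-156\right) = 5928$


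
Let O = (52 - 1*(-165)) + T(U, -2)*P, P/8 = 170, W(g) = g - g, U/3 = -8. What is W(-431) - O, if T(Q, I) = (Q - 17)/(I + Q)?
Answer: -30701/13 ≈ -2361.6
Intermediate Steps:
U = -24 (U = 3*(-8) = -24)
W(g) = 0
P = 1360 (P = 8*170 = 1360)
T(Q, I) = (-17 + Q)/(I + Q)
O = 30701/13 (O = (52 - 1*(-165)) + ((-17 - 24)/(-2 - 24))*1360 = (52 + 165) + (-41/(-26))*1360 = 217 - 1/26*(-41)*1360 = 217 + (41/26)*1360 = 217 + 27880/13 = 30701/13 ≈ 2361.6)
W(-431) - O = 0 - 1*30701/13 = 0 - 30701/13 = -30701/13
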